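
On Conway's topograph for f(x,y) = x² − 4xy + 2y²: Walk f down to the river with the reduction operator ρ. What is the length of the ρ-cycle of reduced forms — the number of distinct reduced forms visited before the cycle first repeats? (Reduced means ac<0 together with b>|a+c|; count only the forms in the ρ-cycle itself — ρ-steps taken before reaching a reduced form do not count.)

D = 8, ⌊√D⌋ = 2
descent: ρ → (2,0,-1)
descent: ρ → (-1,2,1)  [lands on river]
river: ρ → (1,2,-1)
ρ-cycle length = 2 (tail of 2 descent steps not counted)

2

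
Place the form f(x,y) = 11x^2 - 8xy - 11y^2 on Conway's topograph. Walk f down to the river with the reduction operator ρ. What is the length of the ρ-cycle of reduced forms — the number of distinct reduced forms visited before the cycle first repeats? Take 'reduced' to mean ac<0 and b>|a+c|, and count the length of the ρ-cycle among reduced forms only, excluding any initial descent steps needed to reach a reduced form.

D = 548, ⌊√D⌋ = 23
descent: ρ → (-11,8,11)  [lands on river]
river: ρ → (11,14,-8)
river: ρ → (-8,18,7)
river: ρ → (7,10,-16)
river: ρ → (-16,22,1)
river: ρ → (1,22,-16)
river: ρ → (-16,10,7)
river: ρ → (7,18,-8)
river: ρ → (-8,14,11)
river: ρ → (11,8,-11)
river: ρ → (-11,14,8)
river: ρ → (8,18,-7)
river: ρ → (-7,10,16)
river: ρ → (16,22,-1)
river: ρ → (-1,22,16)
river: ρ → (16,10,-7)
river: ρ → (-7,18,8)
river: ρ → (8,14,-11)
ρ-cycle length = 18 (tail of 1 descent step not counted)

18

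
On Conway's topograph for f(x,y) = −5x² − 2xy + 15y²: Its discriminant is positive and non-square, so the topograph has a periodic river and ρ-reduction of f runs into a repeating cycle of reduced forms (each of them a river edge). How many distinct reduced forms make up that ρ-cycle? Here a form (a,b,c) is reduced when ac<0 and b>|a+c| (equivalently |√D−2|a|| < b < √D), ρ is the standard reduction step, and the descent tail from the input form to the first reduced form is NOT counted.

D = 304, ⌊√D⌋ = 17
descent: ρ → (15,2,-5)
descent: ρ → (-5,8,12)  [lands on river]
river: ρ → (12,16,-1)
river: ρ → (-1,16,12)
river: ρ → (12,8,-5)
river: ρ → (-5,12,8)
river: ρ → (8,4,-9)
river: ρ → (-9,14,3)
river: ρ → (3,16,-4)
river: ρ → (-4,16,3)
river: ρ → (3,14,-9)
river: ρ → (-9,4,8)
river: ρ → (8,12,-5)
ρ-cycle length = 12 (tail of 2 descent steps not counted)

12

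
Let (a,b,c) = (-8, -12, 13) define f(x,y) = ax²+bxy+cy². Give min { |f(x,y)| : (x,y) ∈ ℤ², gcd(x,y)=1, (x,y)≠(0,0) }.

descent: ρ → (13,12,-8)  [lands on river]
river: ρ → (-8,20,5)
river: ρ → (5,20,-8)
river: ρ → (-8,12,13)
river: ρ → (13,14,-7)
river: ρ → (-7,14,13)
closes: descent 1, river 6
min |a| on river = 5

5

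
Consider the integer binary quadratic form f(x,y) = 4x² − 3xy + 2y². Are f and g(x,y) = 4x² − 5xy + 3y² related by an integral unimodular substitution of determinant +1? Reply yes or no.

D₁ = -23, D₂ = -23
f: flip: (4,-3,2)→(2,3,4)
f: translate: b→-1 (≡3 mod 4), so (2,3,4)→(2,-1,3)
f: reduced (well bottom): (2,-1,3) with a≤c, −a<b≤a
g: translate: b→3 (≡-5 mod 8), so (4,-5,3)→(4,3,2)
g: flip: (4,3,2)→(2,-3,4)
g: translate: b→1 (≡-3 mod 4), so (2,-3,4)→(2,1,3)
g: reduced (well bottom): (2,1,3) with a≤c, −a<b≤a
reduced forms (2, -1, 3) vs (2, 1, 3) ⇒ inequivalent

no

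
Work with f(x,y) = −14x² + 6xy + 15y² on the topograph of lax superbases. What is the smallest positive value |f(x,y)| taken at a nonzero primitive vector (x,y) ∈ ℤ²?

river: ρ → (15,24,-5)
river: ρ → (-5,26,10)
river: ρ → (10,14,-17)
river: ρ → (-17,20,7)
river: ρ → (7,22,-14)
river: ρ → (-14,6,15)
closes: descent 0, river 6
min |a| on river = 5

5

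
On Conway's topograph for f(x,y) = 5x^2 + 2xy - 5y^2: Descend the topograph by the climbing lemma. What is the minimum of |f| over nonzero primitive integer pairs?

river: ρ → (-5,8,2)
river: ρ → (2,8,-5)
river: ρ → (-5,2,5)
river: ρ → (5,8,-2)
river: ρ → (-2,8,5)
river: ρ → (5,2,-5)
closes: descent 0, river 6
min |a| on river = 2

2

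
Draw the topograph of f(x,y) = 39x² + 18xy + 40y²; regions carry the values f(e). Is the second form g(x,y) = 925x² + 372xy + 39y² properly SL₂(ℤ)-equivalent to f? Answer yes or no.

D₁ = -5916, D₂ = -5916
f: reduced (well bottom): (39,18,40) with a≤c, −a<b≤a
g: flip: (925,372,39)→(39,-372,925)
g: translate: b→18 (≡-372 mod 78), so (39,-372,925)→(39,18,40)
g: reduced (well bottom): (39,18,40) with a≤c, −a<b≤a
reduced forms (39, 18, 40) vs (39, 18, 40) ⇒ equivalent

yes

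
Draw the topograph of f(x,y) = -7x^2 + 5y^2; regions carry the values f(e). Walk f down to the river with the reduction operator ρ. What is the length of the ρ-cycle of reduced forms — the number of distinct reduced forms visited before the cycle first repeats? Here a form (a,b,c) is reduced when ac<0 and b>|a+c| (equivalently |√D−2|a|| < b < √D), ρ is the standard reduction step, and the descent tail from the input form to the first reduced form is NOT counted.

D = 140, ⌊√D⌋ = 11
descent: ρ → (5,10,-2)  [lands on river]
river: ρ → (-2,10,5)
ρ-cycle length = 2 (tail of 1 descent step not counted)

2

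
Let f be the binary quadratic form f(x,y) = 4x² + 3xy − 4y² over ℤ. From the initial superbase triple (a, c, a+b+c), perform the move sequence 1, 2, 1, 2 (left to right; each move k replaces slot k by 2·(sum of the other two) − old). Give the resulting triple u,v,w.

start (4,-4,3) = (f(1,0),f(0,1),f(1,1))
replace slot 1: 2·((-4)+3) − 4 = -6 → (-6,-4,3)
replace slot 2: 2·((-6)+3) − (-4) = -2 → (-6,-2,3)
replace slot 1: 2·((-2)+3) − (-6) = 8 → (8,-2,3)
replace slot 2: 2·(8+3) − (-2) = 24 → (8,24,3)

8,24,3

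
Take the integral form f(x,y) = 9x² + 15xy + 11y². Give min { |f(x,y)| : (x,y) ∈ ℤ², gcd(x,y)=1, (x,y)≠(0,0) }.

translate: b→-3 (≡15 mod 18), so (9,15,11)→(9,-3,5)
flip: (9,-3,5)→(5,3,9)
reduced (well bottom): (5,3,9) with a≤c, −a<b≤a
well minimum = a = 5

5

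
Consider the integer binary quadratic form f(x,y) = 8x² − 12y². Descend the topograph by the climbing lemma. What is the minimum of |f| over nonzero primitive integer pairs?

descent: ρ → (-12,0,8)
descent: ρ → (8,16,-4)  [lands on river]
river: ρ → (-4,16,8)
closes: descent 2, river 2
min |a| on river = 4

4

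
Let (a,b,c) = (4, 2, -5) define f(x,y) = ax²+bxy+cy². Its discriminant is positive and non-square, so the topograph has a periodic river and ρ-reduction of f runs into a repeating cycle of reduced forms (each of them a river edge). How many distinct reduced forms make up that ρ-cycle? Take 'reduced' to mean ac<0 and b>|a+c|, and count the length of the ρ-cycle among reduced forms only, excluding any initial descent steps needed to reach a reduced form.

D = 84, ⌊√D⌋ = 9
river: ρ → (-5,8,1)
river: ρ → (1,8,-5)
river: ρ → (-5,2,4)
river: ρ → (4,6,-3)
river: ρ → (-3,6,4)
river: ρ → (4,2,-5)
ρ-cycle length = 6 (tail of 0 descent steps not counted)

6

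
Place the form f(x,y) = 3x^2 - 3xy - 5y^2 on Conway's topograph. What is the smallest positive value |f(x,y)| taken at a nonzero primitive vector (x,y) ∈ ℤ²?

descent: ρ → (-5,3,3)  [lands on river]
river: ρ → (3,3,-5)
river: ρ → (-5,7,1)
river: ρ → (1,7,-5)
closes: descent 1, river 4
min |a| on river = 1

1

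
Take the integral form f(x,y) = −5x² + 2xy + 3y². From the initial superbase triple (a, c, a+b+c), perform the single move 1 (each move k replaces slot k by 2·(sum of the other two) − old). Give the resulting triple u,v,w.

start (-5,3,0) = (f(1,0),f(0,1),f(1,1))
replace slot 1: 2·(3+0) − (-5) = 11 → (11,3,0)

11,3,0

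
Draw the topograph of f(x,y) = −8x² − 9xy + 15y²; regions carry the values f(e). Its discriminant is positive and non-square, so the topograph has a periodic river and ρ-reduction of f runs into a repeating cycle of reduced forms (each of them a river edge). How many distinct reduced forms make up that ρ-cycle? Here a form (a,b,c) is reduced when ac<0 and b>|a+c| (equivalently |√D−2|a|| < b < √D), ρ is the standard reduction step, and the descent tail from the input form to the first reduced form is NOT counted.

D = 561, ⌊√D⌋ = 23
descent: ρ → (15,9,-8)  [lands on river]
river: ρ → (-8,23,1)
river: ρ → (1,23,-8)
river: ρ → (-8,9,15)
river: ρ → (15,21,-2)
river: ρ → (-2,23,4)
river: ρ → (4,17,-17)
river: ρ → (-17,17,4)
river: ρ → (4,23,-2)
river: ρ → (-2,21,15)
ρ-cycle length = 10 (tail of 1 descent step not counted)

10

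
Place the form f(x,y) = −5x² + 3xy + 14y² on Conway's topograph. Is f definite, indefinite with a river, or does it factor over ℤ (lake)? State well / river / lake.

D = b²−4ac = 3² − 4·(-5)·14 = 289
D = 17² is a perfect square ⇒ form factors over ℤ ⇒ lakes

lake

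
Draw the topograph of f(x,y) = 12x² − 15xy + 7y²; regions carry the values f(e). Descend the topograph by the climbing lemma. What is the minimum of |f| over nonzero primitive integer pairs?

translate: b→9 (≡-15 mod 24), so (12,-15,7)→(12,9,4)
flip: (12,9,4)→(4,-9,12)
translate: b→-1 (≡-9 mod 8), so (4,-9,12)→(4,-1,7)
reduced (well bottom): (4,-1,7) with a≤c, −a<b≤a
well minimum = a = 4

4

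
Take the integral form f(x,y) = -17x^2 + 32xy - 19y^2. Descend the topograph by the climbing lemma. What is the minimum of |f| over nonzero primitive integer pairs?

translate: b→2 (≡-32 mod 34), so (17,-32,19)→(17,2,4)
flip: (17,2,4)→(4,-2,17)
reduced (well bottom): (4,-2,17) with a≤c, −a<b≤a
well minimum |f| = |-4| = 4 (negative-definite)

4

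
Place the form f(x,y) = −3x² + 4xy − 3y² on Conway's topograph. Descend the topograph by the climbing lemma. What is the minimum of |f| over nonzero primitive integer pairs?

translate: b→2 (≡-4 mod 6), so (3,-4,3)→(3,2,2)
flip: (3,2,2)→(2,-2,3)
translate: b→2 (≡-2 mod 4), so (2,-2,3)→(2,2,3)
reduced (well bottom): (2,2,3) with a≤c, −a<b≤a
well minimum |f| = |-2| = 2 (negative-definite)

2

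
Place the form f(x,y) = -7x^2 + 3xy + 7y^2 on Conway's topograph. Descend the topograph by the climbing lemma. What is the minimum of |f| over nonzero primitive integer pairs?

river: ρ → (7,11,-3)
river: ρ → (-3,13,3)
river: ρ → (3,11,-7)
river: ρ → (-7,3,7)
closes: descent 0, river 4
min |a| on river = 3

3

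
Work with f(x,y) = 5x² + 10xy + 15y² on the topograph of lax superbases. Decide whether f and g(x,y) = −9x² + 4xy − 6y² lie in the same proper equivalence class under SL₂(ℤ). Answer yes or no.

D₁ = -200, D₂ = -200
f: translate: b→0 (≡10 mod 10), so (5,10,15)→(5,0,10)
f: reduced (well bottom): (5,0,10) with a≤c, −a<b≤a
g is negative-definite; reduce −g:
−g: flip: (9,-4,6)→(6,4,9)
−g: reduced (well bottom): (6,4,9) with a≤c, −a<b≤a
flip sign back: reduced form of g is (-6,-4,-9)
reduced forms (5, 0, 10) vs (-6, -4, -9) ⇒ inequivalent

no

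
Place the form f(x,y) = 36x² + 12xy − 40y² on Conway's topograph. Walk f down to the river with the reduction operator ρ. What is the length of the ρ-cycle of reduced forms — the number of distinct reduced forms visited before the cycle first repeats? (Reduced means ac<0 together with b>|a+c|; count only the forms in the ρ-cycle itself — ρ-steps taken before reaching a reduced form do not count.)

D = 5904, ⌊√D⌋ = 76
river: ρ → (-40,68,8)
river: ρ → (8,76,-4)
river: ρ → (-4,76,8)
river: ρ → (8,68,-40)
river: ρ → (-40,12,36)
river: ρ → (36,60,-16)
river: ρ → (-16,68,20)
river: ρ → (20,52,-40)
river: ρ → (-40,28,32)
river: ρ → (32,36,-36)
river: ρ → (-36,36,32)
river: ρ → (32,28,-40)
river: ρ → (-40,52,20)
river: ρ → (20,68,-16)
river: ρ → (-16,60,36)
river: ρ → (36,12,-40)
ρ-cycle length = 16 (tail of 0 descent steps not counted)

16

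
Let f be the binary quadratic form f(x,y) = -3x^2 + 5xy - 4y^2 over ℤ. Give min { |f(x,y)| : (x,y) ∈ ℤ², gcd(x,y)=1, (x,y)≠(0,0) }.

translate: b→1 (≡-5 mod 6), so (3,-5,4)→(3,1,2)
flip: (3,1,2)→(2,-1,3)
reduced (well bottom): (2,-1,3) with a≤c, −a<b≤a
well minimum |f| = |-2| = 2 (negative-definite)

2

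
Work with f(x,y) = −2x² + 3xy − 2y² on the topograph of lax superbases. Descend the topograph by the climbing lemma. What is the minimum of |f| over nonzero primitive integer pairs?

translate: b→1 (≡-3 mod 4), so (2,-3,2)→(2,1,1)
flip: (2,1,1)→(1,-1,2)
translate: b→1 (≡-1 mod 2), so (1,-1,2)→(1,1,2)
reduced (well bottom): (1,1,2) with a≤c, −a<b≤a
well minimum |f| = |-1| = 1 (negative-definite)

1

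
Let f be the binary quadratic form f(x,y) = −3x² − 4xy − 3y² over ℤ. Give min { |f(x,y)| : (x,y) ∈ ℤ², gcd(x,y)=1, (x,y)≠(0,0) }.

translate: b→-2 (≡4 mod 6), so (3,4,3)→(3,-2,2)
flip: (3,-2,2)→(2,2,3)
reduced (well bottom): (2,2,3) with a≤c, −a<b≤a
well minimum |f| = |-2| = 2 (negative-definite)

2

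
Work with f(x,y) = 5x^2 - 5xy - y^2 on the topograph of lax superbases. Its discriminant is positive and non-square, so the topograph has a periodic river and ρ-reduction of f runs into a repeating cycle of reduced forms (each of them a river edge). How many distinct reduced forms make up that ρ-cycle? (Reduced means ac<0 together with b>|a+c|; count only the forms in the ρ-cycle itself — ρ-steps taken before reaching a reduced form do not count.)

D = 45, ⌊√D⌋ = 6
descent: ρ → (-1,5,5)  [lands on river]
river: ρ → (5,5,-1)
ρ-cycle length = 2 (tail of 1 descent step not counted)

2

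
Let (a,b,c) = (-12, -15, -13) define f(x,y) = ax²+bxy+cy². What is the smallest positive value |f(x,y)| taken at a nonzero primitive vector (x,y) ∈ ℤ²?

translate: b→-9 (≡15 mod 24), so (12,15,13)→(12,-9,10)
flip: (12,-9,10)→(10,9,12)
reduced (well bottom): (10,9,12) with a≤c, −a<b≤a
well minimum |f| = |-10| = 10 (negative-definite)

10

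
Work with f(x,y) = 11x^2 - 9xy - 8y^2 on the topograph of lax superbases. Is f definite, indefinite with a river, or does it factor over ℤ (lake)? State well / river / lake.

D = b²−4ac = (-9)² − 4·11·(-8) = 433
D > 0 non-square ⇒ indefinite ⇒ periodic river

river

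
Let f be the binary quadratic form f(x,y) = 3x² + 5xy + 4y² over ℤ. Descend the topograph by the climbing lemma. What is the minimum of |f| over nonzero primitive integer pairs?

translate: b→-1 (≡5 mod 6), so (3,5,4)→(3,-1,2)
flip: (3,-1,2)→(2,1,3)
reduced (well bottom): (2,1,3) with a≤c, −a<b≤a
well minimum = a = 2

2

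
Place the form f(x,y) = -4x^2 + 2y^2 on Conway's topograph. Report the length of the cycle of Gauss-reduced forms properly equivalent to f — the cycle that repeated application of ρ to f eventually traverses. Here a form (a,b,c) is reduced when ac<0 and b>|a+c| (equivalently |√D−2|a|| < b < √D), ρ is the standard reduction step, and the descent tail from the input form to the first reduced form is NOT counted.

D = 32, ⌊√D⌋ = 5
descent: ρ → (2,4,-2)  [lands on river]
river: ρ → (-2,4,2)
ρ-cycle length = 2 (tail of 1 descent step not counted)

2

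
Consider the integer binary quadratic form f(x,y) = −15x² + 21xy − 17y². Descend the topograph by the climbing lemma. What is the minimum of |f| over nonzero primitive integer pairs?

translate: b→9 (≡-21 mod 30), so (15,-21,17)→(15,9,11)
flip: (15,9,11)→(11,-9,15)
reduced (well bottom): (11,-9,15) with a≤c, −a<b≤a
well minimum |f| = |-11| = 11 (negative-definite)

11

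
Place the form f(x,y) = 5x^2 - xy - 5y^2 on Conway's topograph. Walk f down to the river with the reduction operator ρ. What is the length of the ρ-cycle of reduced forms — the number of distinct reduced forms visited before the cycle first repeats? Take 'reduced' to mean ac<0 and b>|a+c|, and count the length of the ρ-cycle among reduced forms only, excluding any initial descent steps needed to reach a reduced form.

D = 101, ⌊√D⌋ = 10
descent: ρ → (-5,1,5)  [lands on river]
river: ρ → (5,9,-1)
river: ρ → (-1,9,5)
river: ρ → (5,1,-5)
river: ρ → (-5,9,1)
river: ρ → (1,9,-5)
ρ-cycle length = 6 (tail of 1 descent step not counted)

6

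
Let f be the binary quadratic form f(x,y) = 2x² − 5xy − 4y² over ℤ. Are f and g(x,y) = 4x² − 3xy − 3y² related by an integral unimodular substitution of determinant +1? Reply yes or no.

D₁ = 57, D₂ = 57
river cycle of f (length 6): (-4, 5, 2), (2, 7, -1), (-1, 7, 2), (2, 5, -4), (-4, 3, 3), (3, 3, -4)
river cycle of g (length 6): (-3, 3, 4), (4, 5, -2), (-2, 7, 1), (1, 7, -2), (-2, 5, 4), (4, 3, -3)
cycles differ ⇒ inequivalent

no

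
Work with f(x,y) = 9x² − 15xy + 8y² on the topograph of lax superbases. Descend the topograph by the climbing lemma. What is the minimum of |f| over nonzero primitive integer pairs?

translate: b→3 (≡-15 mod 18), so (9,-15,8)→(9,3,2)
flip: (9,3,2)→(2,-3,9)
translate: b→1 (≡-3 mod 4), so (2,-3,9)→(2,1,8)
reduced (well bottom): (2,1,8) with a≤c, −a<b≤a
well minimum = a = 2

2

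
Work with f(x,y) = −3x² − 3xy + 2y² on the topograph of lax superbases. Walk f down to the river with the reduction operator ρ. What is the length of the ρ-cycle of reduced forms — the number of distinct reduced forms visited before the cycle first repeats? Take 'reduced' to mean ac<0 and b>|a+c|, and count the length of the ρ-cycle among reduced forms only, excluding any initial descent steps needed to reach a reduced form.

D = 33, ⌊√D⌋ = 5
descent: ρ → (2,3,-3)  [lands on river]
river: ρ → (-3,3,2)
river: ρ → (2,5,-1)
river: ρ → (-1,5,2)
ρ-cycle length = 4 (tail of 1 descent step not counted)

4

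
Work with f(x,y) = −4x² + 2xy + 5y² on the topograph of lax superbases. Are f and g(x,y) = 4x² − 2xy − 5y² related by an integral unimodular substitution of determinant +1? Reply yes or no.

D₁ = 84, D₂ = 84
river cycle of f (length 6): (5, 8, -1), (-1, 8, 5), (5, 2, -4), (-4, 6, 3), (3, 6, -4), (-4, 2, 5)
river cycle of g (length 6): (-5, 2, 4), (4, 6, -3), (-3, 6, 4), (4, 2, -5), (-5, 8, 1), (1, 8, -5)
cycles differ ⇒ inequivalent

no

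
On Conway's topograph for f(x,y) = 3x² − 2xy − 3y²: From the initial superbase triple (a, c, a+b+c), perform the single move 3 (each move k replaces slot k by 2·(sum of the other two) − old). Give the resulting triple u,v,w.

start (3,-3,-2) = (f(1,0),f(0,1),f(1,1))
replace slot 3: 2·(3+(-3)) − (-2) = 2 → (3,-3,2)

3,-3,2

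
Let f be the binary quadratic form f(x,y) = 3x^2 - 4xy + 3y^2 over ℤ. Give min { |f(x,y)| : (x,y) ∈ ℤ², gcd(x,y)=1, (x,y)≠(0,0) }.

translate: b→2 (≡-4 mod 6), so (3,-4,3)→(3,2,2)
flip: (3,2,2)→(2,-2,3)
translate: b→2 (≡-2 mod 4), so (2,-2,3)→(2,2,3)
reduced (well bottom): (2,2,3) with a≤c, −a<b≤a
well minimum = a = 2

2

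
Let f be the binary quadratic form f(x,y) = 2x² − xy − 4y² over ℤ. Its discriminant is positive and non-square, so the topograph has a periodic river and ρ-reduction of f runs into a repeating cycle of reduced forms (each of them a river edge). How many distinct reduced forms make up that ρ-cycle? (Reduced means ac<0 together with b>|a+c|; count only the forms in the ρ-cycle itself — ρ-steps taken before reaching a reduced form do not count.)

D = 33, ⌊√D⌋ = 5
descent: ρ → (-4,1,2)
descent: ρ → (2,3,-3)  [lands on river]
river: ρ → (-3,3,2)
river: ρ → (2,5,-1)
river: ρ → (-1,5,2)
ρ-cycle length = 4 (tail of 2 descent steps not counted)

4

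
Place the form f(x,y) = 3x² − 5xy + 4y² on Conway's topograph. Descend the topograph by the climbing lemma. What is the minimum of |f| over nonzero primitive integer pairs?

translate: b→1 (≡-5 mod 6), so (3,-5,4)→(3,1,2)
flip: (3,1,2)→(2,-1,3)
reduced (well bottom): (2,-1,3) with a≤c, −a<b≤a
well minimum = a = 2

2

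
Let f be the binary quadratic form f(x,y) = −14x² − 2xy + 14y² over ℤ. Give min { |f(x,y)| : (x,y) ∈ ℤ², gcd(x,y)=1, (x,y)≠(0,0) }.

descent: ρ → (14,2,-14)  [lands on river]
river: ρ → (-14,26,2)
river: ρ → (2,26,-14)
river: ρ → (-14,2,14)
river: ρ → (14,26,-2)
river: ρ → (-2,26,14)
closes: descent 1, river 6
min |a| on river = 2

2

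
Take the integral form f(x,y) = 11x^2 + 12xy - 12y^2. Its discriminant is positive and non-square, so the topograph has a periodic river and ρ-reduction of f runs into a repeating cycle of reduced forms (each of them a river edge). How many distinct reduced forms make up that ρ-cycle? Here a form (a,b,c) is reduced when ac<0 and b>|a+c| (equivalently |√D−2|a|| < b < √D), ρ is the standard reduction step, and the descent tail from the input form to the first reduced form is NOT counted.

D = 672, ⌊√D⌋ = 25
river: ρ → (-12,12,11)
river: ρ → (11,10,-13)
river: ρ → (-13,16,8)
river: ρ → (8,16,-13)
river: ρ → (-13,10,11)
river: ρ → (11,12,-12)
ρ-cycle length = 6 (tail of 0 descent steps not counted)

6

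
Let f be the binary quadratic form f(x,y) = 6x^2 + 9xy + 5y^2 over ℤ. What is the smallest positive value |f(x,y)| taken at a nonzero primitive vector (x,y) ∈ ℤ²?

translate: b→-3 (≡9 mod 12), so (6,9,5)→(6,-3,2)
flip: (6,-3,2)→(2,3,6)
translate: b→-1 (≡3 mod 4), so (2,3,6)→(2,-1,5)
reduced (well bottom): (2,-1,5) with a≤c, −a<b≤a
well minimum = a = 2

2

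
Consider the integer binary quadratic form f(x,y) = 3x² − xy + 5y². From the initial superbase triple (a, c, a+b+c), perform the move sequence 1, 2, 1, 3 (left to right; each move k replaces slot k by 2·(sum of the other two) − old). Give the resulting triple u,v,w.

start (3,5,7) = (f(1,0),f(0,1),f(1,1))
replace slot 1: 2·(5+7) − 3 = 21 → (21,5,7)
replace slot 2: 2·(21+7) − 5 = 51 → (21,51,7)
replace slot 1: 2·(51+7) − 21 = 95 → (95,51,7)
replace slot 3: 2·(95+51) − 7 = 285 → (95,51,285)

95,51,285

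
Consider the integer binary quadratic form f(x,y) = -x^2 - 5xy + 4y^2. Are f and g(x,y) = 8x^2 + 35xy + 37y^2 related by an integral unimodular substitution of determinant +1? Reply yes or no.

D₁ = 41, D₂ = 41
river cycle of f (length 10): (4, 5, -1), (-1, 5, 4), (4, 3, -2), (-2, 5, 2), (2, 3, -4), (-4, 5, 1), (1, 5, -4), (-4, 3, 2), (2, 5, -2), (-2, 3, 4)
river cycle of g (length 10): (-1, 5, 4), (4, 3, -2), (-2, 5, 2), (2, 3, -4), (-4, 5, 1), (1, 5, -4), (-4, 3, 2), (2, 5, -2), (-2, 3, 4), (4, 5, -1)
cycles coincide ⇒ equivalent

yes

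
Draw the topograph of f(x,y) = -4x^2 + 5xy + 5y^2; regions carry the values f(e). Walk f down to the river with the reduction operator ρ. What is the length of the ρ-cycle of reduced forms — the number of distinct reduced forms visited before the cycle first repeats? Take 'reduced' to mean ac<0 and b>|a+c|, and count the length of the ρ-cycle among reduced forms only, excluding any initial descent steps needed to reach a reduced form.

D = 105, ⌊√D⌋ = 10
river: ρ → (5,5,-4)
river: ρ → (-4,3,6)
river: ρ → (6,9,-1)
river: ρ → (-1,9,6)
river: ρ → (6,3,-4)
river: ρ → (-4,5,5)
ρ-cycle length = 6 (tail of 0 descent steps not counted)

6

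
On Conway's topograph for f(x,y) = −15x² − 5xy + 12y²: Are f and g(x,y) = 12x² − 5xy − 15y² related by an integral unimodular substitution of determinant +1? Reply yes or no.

D₁ = 745, D₂ = 745
river cycle of f (length 18): (12, 5, -15), (-15, 25, 2), (2, 27, -2), (-2, 25, 15), (15, 5, -12), (-12, 19, 8), (8, 13, -18), (-18, 23, 3), (3, 25, -10), (-10, 15, 13), … (8 more)
river cycle of g (length 18): (-15, 5, 12), (12, 19, -8), (-8, 13, 18), (18, 23, -3), (-3, 25, 10), (10, 15, -13), (-13, 11, 12), (12, 13, -12), (-12, 11, 13), (13, 15, -10), … (8 more)
cycles differ ⇒ inequivalent

no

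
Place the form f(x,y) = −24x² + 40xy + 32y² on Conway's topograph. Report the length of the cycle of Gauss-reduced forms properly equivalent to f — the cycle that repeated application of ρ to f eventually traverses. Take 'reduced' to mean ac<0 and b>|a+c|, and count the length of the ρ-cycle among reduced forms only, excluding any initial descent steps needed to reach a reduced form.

D = 4672, ⌊√D⌋ = 68
river: ρ → (32,24,-32)
river: ρ → (-32,40,24)
river: ρ → (24,56,-16)
river: ρ → (-16,40,48)
river: ρ → (48,56,-8)
river: ρ → (-8,56,48)
river: ρ → (48,40,-16)
river: ρ → (-16,56,24)
river: ρ → (24,40,-32)
river: ρ → (-32,24,32)
river: ρ → (32,40,-24)
river: ρ → (-24,56,16)
river: ρ → (16,40,-48)
river: ρ → (-48,56,8)
river: ρ → (8,56,-48)
river: ρ → (-48,40,16)
river: ρ → (16,56,-24)
river: ρ → (-24,40,32)
ρ-cycle length = 18 (tail of 0 descent steps not counted)

18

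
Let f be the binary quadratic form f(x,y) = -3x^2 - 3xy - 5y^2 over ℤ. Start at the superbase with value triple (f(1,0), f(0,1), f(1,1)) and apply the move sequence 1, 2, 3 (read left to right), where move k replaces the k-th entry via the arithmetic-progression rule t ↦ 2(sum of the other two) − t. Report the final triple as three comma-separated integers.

start (-3,-5,-11) = (f(1,0),f(0,1),f(1,1))
replace slot 1: 2·((-5)+(-11)) − (-3) = -29 → (-29,-5,-11)
replace slot 2: 2·((-29)+(-11)) − (-5) = -75 → (-29,-75,-11)
replace slot 3: 2·((-29)+(-75)) − (-11) = -197 → (-29,-75,-197)

-29,-75,-197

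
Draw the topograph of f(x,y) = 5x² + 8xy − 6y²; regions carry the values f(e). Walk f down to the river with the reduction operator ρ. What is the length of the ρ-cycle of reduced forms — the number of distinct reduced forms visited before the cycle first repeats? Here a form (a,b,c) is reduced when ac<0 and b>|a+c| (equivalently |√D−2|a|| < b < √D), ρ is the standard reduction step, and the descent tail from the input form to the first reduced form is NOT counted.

D = 184, ⌊√D⌋ = 13
river: ρ → (-6,4,7)
river: ρ → (7,10,-3)
river: ρ → (-3,8,10)
river: ρ → (10,12,-1)
river: ρ → (-1,12,10)
river: ρ → (10,8,-3)
river: ρ → (-3,10,7)
river: ρ → (7,4,-6)
river: ρ → (-6,8,5)
river: ρ → (5,12,-2)
river: ρ → (-2,12,5)
river: ρ → (5,8,-6)
ρ-cycle length = 12 (tail of 0 descent steps not counted)

12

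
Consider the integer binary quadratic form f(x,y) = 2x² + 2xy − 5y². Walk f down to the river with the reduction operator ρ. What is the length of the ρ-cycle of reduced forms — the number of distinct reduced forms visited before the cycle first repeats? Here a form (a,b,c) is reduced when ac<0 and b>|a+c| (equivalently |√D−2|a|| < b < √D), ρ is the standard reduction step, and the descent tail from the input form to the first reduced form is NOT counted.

D = 44, ⌊√D⌋ = 6
descent: ρ → (-5,-2,2)
descent: ρ → (2,6,-1)  [lands on river]
river: ρ → (-1,6,2)
ρ-cycle length = 2 (tail of 2 descent steps not counted)

2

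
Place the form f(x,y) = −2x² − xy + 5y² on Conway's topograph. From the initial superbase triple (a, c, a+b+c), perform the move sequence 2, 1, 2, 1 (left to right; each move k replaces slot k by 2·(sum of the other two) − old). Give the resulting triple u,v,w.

start (-2,5,2) = (f(1,0),f(0,1),f(1,1))
replace slot 2: 2·((-2)+2) − 5 = -5 → (-2,-5,2)
replace slot 1: 2·((-5)+2) − (-2) = -4 → (-4,-5,2)
replace slot 2: 2·((-4)+2) − (-5) = 1 → (-4,1,2)
replace slot 1: 2·(1+2) − (-4) = 10 → (10,1,2)

10,1,2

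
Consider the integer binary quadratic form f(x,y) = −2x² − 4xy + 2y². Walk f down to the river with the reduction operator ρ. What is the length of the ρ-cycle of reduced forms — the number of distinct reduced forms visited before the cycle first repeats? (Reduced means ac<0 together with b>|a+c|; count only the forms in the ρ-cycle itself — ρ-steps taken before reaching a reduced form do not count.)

D = 32, ⌊√D⌋ = 5
descent: ρ → (2,4,-2)  [lands on river]
river: ρ → (-2,4,2)
ρ-cycle length = 2 (tail of 1 descent step not counted)

2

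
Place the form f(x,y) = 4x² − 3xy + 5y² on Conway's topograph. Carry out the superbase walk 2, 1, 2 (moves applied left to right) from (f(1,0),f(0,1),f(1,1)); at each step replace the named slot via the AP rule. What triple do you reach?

start (4,5,6) = (f(1,0),f(0,1),f(1,1))
replace slot 2: 2·(4+6) − 5 = 15 → (4,15,6)
replace slot 1: 2·(15+6) − 4 = 38 → (38,15,6)
replace slot 2: 2·(38+6) − 15 = 73 → (38,73,6)

38,73,6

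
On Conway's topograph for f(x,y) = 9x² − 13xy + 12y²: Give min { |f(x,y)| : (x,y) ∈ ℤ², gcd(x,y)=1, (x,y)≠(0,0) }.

translate: b→5 (≡-13 mod 18), so (9,-13,12)→(9,5,8)
flip: (9,5,8)→(8,-5,9)
reduced (well bottom): (8,-5,9) with a≤c, −a<b≤a
well minimum = a = 8

8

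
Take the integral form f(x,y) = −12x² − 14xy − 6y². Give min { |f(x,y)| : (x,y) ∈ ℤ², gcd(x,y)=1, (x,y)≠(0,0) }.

translate: b→-10 (≡14 mod 24), so (12,14,6)→(12,-10,4)
flip: (12,-10,4)→(4,10,12)
translate: b→2 (≡10 mod 8), so (4,10,12)→(4,2,6)
reduced (well bottom): (4,2,6) with a≤c, −a<b≤a
well minimum |f| = |-4| = 4 (negative-definite)

4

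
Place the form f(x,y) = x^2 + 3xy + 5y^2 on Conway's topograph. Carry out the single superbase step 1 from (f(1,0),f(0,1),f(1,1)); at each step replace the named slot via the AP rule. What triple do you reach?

start (1,5,9) = (f(1,0),f(0,1),f(1,1))
replace slot 1: 2·(5+9) − 1 = 27 → (27,5,9)

27,5,9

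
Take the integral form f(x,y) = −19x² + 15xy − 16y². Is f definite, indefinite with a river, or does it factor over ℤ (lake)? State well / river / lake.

D = b²−4ac = 15² − 4·(-19)·(-16) = -991
D < 0 ⇒ definite ⇒ every region one sign ⇒ single well

well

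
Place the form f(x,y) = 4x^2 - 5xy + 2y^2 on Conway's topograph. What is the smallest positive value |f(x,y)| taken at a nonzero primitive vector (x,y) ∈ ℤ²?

translate: b→3 (≡-5 mod 8), so (4,-5,2)→(4,3,1)
flip: (4,3,1)→(1,-3,4)
translate: b→1 (≡-3 mod 2), so (1,-3,4)→(1,1,2)
reduced (well bottom): (1,1,2) with a≤c, −a<b≤a
well minimum = a = 1

1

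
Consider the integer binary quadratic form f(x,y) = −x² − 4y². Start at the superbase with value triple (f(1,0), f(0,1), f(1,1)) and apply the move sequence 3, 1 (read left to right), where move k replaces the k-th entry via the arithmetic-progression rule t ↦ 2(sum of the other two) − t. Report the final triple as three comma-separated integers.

start (-1,-4,-5) = (f(1,0),f(0,1),f(1,1))
replace slot 3: 2·((-1)+(-4)) − (-5) = -5 → (-1,-4,-5)
replace slot 1: 2·((-4)+(-5)) − (-1) = -17 → (-17,-4,-5)

-17,-4,-5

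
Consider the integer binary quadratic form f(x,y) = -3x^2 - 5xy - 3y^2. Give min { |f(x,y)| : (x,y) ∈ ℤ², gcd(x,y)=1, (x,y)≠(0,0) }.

translate: b→-1 (≡5 mod 6), so (3,5,3)→(3,-1,1)
flip: (3,-1,1)→(1,1,3)
reduced (well bottom): (1,1,3) with a≤c, −a<b≤a
well minimum |f| = |-1| = 1 (negative-definite)

1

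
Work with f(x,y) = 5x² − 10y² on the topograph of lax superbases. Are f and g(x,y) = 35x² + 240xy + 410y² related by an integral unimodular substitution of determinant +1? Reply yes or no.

D₁ = 200, D₂ = 200
river cycle of f (length 2): (5, 10, -5), (-5, 10, 5)
river cycle of g (length 2): (5, 10, -5), (-5, 10, 5)
cycles coincide ⇒ equivalent

yes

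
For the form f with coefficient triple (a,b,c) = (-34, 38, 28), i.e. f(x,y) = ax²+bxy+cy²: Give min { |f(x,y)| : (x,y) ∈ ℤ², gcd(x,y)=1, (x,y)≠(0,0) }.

river: ρ → (28,18,-44)
river: ρ → (-44,70,2)
river: ρ → (2,70,-44)
river: ρ → (-44,18,28)
river: ρ → (28,38,-34)
river: ρ → (-34,30,32)
river: ρ → (32,34,-32)
river: ρ → (-32,30,34)
river: ρ → (34,38,-28)
river: ρ → (-28,18,44)
river: ρ → (44,70,-2)
river: ρ → (-2,70,44)
river: ρ → (44,18,-28)
river: ρ → (-28,38,34)
river: ρ → (34,30,-32)
river: ρ → (-32,34,32)
river: ρ → (32,30,-34)
river: ρ → (-34,38,28)
closes: descent 0, river 18
min |a| on river = 2

2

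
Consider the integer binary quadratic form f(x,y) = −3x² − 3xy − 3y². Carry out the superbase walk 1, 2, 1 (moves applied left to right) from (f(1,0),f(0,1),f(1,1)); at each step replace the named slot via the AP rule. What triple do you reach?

start (-3,-3,-9) = (f(1,0),f(0,1),f(1,1))
replace slot 1: 2·((-3)+(-9)) − (-3) = -21 → (-21,-3,-9)
replace slot 2: 2·((-21)+(-9)) − (-3) = -57 → (-21,-57,-9)
replace slot 1: 2·((-57)+(-9)) − (-21) = -111 → (-111,-57,-9)

-111,-57,-9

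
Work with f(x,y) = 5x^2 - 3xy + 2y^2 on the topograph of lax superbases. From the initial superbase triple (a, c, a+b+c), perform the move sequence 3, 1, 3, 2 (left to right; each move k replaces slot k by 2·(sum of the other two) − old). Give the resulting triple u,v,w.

start (5,2,4) = (f(1,0),f(0,1),f(1,1))
replace slot 3: 2·(5+2) − 4 = 10 → (5,2,10)
replace slot 1: 2·(2+10) − 5 = 19 → (19,2,10)
replace slot 3: 2·(19+2) − 10 = 32 → (19,2,32)
replace slot 2: 2·(19+32) − 2 = 100 → (19,100,32)

19,100,32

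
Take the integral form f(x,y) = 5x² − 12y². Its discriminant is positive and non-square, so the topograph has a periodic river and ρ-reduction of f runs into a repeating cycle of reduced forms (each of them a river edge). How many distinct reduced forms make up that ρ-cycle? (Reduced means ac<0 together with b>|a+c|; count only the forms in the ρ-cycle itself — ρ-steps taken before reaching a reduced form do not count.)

D = 240, ⌊√D⌋ = 15
descent: ρ → (-12,0,5)
descent: ρ → (5,10,-7)  [lands on river]
river: ρ → (-7,4,8)
river: ρ → (8,12,-3)
river: ρ → (-3,12,8)
river: ρ → (8,4,-7)
river: ρ → (-7,10,5)
ρ-cycle length = 6 (tail of 2 descent steps not counted)

6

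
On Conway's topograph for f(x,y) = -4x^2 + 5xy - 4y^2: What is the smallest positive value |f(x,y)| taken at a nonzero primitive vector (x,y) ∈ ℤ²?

translate: b→3 (≡-5 mod 8), so (4,-5,4)→(4,3,3)
flip: (4,3,3)→(3,-3,4)
translate: b→3 (≡-3 mod 6), so (3,-3,4)→(3,3,4)
reduced (well bottom): (3,3,4) with a≤c, −a<b≤a
well minimum |f| = |-3| = 3 (negative-definite)

3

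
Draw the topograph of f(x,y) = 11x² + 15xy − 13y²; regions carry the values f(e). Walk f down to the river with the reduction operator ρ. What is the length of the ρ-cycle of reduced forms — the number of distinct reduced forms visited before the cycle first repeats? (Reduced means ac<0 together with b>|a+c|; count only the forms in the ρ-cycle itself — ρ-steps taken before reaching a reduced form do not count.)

D = 797, ⌊√D⌋ = 28
river: ρ → (-13,11,13)
river: ρ → (13,15,-11)
river: ρ → (-11,7,17)
river: ρ → (17,27,-1)
river: ρ → (-1,27,17)
river: ρ → (17,7,-11)
river: ρ → (-11,15,13)
river: ρ → (13,11,-13)
river: ρ → (-13,15,11)
river: ρ → (11,7,-17)
river: ρ → (-17,27,1)
river: ρ → (1,27,-17)
river: ρ → (-17,7,11)
river: ρ → (11,15,-13)
ρ-cycle length = 14 (tail of 0 descent steps not counted)

14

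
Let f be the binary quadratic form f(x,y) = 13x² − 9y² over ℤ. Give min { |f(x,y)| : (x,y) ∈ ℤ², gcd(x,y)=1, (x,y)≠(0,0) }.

descent: ρ → (-9,18,4)  [lands on river]
river: ρ → (4,14,-17)
river: ρ → (-17,20,1)
river: ρ → (1,20,-17)
river: ρ → (-17,14,4)
river: ρ → (4,18,-9)
closes: descent 1, river 6
min |a| on river = 1

1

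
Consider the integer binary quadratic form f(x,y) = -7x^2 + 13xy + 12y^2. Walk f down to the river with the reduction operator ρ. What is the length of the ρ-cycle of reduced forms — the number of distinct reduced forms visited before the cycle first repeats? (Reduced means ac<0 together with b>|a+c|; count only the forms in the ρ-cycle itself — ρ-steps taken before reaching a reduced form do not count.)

D = 505, ⌊√D⌋ = 22
river: ρ → (12,11,-8)
river: ρ → (-8,21,2)
river: ρ → (2,19,-18)
river: ρ → (-18,17,3)
river: ρ → (3,19,-12)
river: ρ → (-12,5,10)
river: ρ → (10,15,-7)
river: ρ → (-7,13,12)
ρ-cycle length = 8 (tail of 0 descent steps not counted)

8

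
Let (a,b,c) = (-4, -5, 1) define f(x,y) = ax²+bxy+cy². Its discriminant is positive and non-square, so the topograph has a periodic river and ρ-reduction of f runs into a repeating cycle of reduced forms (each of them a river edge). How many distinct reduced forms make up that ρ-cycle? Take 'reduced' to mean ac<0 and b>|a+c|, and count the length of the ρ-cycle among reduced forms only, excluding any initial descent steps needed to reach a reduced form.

D = 41, ⌊√D⌋ = 6
descent: ρ → (1,5,-4)  [lands on river]
river: ρ → (-4,3,2)
river: ρ → (2,5,-2)
river: ρ → (-2,3,4)
river: ρ → (4,5,-1)
river: ρ → (-1,5,4)
river: ρ → (4,3,-2)
river: ρ → (-2,5,2)
river: ρ → (2,3,-4)
river: ρ → (-4,5,1)
ρ-cycle length = 10 (tail of 1 descent step not counted)

10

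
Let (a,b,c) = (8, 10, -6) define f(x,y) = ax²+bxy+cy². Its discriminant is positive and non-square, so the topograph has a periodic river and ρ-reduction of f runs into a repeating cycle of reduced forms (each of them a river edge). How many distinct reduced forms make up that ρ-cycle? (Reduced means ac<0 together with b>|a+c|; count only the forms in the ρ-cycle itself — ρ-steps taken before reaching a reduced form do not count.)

D = 292, ⌊√D⌋ = 17
river: ρ → (-6,14,4)
river: ρ → (4,10,-12)
river: ρ → (-12,14,2)
river: ρ → (2,14,-12)
river: ρ → (-12,10,4)
river: ρ → (4,14,-6)
river: ρ → (-6,10,8)
river: ρ → (8,6,-8)
river: ρ → (-8,10,6)
river: ρ → (6,14,-4)
river: ρ → (-4,10,12)
river: ρ → (12,14,-2)
river: ρ → (-2,14,12)
river: ρ → (12,10,-4)
river: ρ → (-4,14,6)
river: ρ → (6,10,-8)
river: ρ → (-8,6,8)
river: ρ → (8,10,-6)
ρ-cycle length = 18 (tail of 0 descent steps not counted)

18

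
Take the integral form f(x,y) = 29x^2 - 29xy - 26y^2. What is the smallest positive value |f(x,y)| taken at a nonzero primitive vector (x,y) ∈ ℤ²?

descent: ρ → (-26,29,29)  [lands on river]
river: ρ → (29,29,-26)
river: ρ → (-26,23,32)
river: ρ → (32,41,-17)
river: ρ → (-17,61,2)
river: ρ → (2,59,-47)
river: ρ → (-47,35,14)
river: ρ → (14,49,-26)
river: ρ → (-26,55,8)
river: ρ → (8,57,-19)
river: ρ → (-19,57,8)
river: ρ → (8,55,-26)
river: ρ → (-26,49,14)
river: ρ → (14,35,-47)
river: ρ → (-47,59,2)
river: ρ → (2,61,-17)
river: ρ → (-17,41,32)
river: ρ → (32,23,-26)
closes: descent 1, river 18
min |a| on river = 2

2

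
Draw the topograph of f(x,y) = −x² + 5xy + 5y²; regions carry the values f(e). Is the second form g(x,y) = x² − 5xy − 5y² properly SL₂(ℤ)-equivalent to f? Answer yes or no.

D₁ = 45, D₂ = 45
river cycle of f (length 2): (5, 5, -1), (-1, 5, 5)
river cycle of g (length 2): (-5, 5, 1), (1, 5, -5)
cycles differ ⇒ inequivalent

no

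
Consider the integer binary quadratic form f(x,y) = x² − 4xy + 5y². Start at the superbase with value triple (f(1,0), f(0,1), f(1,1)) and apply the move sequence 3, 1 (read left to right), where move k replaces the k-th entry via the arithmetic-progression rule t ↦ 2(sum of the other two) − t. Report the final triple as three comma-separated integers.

start (1,5,2) = (f(1,0),f(0,1),f(1,1))
replace slot 3: 2·(1+5) − 2 = 10 → (1,5,10)
replace slot 1: 2·(5+10) − 1 = 29 → (29,5,10)

29,5,10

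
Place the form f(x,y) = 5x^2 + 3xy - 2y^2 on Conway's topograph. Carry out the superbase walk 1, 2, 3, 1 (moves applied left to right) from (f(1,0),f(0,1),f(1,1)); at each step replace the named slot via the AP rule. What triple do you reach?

start (5,-2,6) = (f(1,0),f(0,1),f(1,1))
replace slot 1: 2·((-2)+6) − 5 = 3 → (3,-2,6)
replace slot 2: 2·(3+6) − (-2) = 20 → (3,20,6)
replace slot 3: 2·(3+20) − 6 = 40 → (3,20,40)
replace slot 1: 2·(20+40) − 3 = 117 → (117,20,40)

117,20,40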